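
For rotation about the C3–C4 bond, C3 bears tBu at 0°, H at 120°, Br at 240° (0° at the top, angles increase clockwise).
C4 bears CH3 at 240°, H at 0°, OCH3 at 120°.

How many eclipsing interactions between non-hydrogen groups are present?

1

Non-H eclipsing pairs: Br(240°)/CH3(240°) — 1 interaction.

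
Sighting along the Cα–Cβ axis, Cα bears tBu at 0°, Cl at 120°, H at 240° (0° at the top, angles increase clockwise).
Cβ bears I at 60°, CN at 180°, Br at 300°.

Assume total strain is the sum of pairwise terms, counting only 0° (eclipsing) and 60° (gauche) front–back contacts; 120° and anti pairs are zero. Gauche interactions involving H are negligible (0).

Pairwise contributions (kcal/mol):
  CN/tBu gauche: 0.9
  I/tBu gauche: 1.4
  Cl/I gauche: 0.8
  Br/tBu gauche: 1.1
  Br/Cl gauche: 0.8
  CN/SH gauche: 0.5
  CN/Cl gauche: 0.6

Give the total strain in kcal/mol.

3.9 kcal/mol

This conformer (staggered): tBu–I gauche, tBu–Br gauche, Cl–I gauche, Cl–CN gauche; 1.4 + 1.1 + 0.8 + 0.6 = 3.9 kcal/mol.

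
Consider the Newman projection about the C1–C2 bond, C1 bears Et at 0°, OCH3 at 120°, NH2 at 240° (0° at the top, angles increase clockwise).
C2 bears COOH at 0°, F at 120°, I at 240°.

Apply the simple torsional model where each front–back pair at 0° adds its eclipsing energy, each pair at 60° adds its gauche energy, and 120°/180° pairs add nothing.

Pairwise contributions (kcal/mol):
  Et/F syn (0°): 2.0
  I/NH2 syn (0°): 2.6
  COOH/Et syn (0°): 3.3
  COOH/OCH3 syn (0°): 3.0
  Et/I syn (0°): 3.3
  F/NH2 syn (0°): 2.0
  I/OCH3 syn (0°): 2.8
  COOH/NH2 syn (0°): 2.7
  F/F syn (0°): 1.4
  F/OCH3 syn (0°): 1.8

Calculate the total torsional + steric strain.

7.7 kcal/mol

This conformer (eclipsed): Et(0°)/COOH(0°) eclipsed 3.3; OCH3(120°)/F(120°) eclipsed 1.8; NH2(240°)/I(240°) eclipsed 2.6 → 7.7 kcal/mol.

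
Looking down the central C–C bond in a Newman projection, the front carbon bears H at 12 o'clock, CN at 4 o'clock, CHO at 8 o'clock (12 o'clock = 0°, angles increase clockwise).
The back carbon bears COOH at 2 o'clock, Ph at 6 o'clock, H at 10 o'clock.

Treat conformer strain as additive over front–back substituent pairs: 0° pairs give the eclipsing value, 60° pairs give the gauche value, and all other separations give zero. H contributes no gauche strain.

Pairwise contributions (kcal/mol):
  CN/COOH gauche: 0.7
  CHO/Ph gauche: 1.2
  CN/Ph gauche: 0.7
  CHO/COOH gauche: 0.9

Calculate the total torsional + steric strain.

This conformer (staggered): CN–COOH gauche, CN–Ph gauche, CHO–Ph gauche; 0.7 + 0.7 + 1.2 = 2.6 kcal/mol.

2.6 kcal/mol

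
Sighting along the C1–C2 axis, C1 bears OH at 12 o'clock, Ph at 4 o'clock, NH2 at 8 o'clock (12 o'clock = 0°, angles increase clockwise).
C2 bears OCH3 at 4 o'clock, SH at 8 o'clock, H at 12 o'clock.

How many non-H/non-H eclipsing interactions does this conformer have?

Non-H eclipsing pairs: Ph(120°)/OCH3(120°); NH2(240°)/SH(240°) — 2 interactions.

2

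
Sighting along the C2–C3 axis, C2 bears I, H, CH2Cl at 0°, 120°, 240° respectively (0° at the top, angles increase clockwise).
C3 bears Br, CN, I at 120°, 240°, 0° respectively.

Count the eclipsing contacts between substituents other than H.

Non-H eclipsing pairs: I(0°)/I(0°); CH2Cl(240°)/CN(240°) — 2 interactions.

2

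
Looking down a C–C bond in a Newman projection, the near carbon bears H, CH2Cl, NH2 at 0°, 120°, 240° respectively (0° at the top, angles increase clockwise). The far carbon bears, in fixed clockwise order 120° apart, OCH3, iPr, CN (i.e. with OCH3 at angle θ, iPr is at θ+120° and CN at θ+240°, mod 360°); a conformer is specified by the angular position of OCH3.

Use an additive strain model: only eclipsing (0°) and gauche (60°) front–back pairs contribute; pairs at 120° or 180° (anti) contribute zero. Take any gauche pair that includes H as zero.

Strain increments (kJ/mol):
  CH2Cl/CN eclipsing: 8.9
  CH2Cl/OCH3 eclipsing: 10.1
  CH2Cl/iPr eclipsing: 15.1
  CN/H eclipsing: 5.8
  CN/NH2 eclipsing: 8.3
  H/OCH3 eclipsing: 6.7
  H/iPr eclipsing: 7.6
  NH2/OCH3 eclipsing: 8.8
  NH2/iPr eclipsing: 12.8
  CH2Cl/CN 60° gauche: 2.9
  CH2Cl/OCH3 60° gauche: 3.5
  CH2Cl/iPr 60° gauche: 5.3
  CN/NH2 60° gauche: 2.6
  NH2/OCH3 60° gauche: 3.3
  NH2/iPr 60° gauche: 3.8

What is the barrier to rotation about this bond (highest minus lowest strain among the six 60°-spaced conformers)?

16.6 kJ/mol

OCH3 at 0° (eclipsed): H(0°)/OCH3(0°) eclipsed 6.7; CH2Cl(120°)/iPr(120°) eclipsed 15.1; NH2(240°)/CN(240°) eclipsed 8.3 → 30.1 kJ/mol.
OCH3 at 60° (staggered): CH2Cl(120°)/OCH3(60°) gauche 3.5; CH2Cl(120°)/iPr(180°) gauche 5.3; NH2(240°)/iPr(180°) gauche 3.8; NH2(240°)/CN(300°) gauche 2.6 → 15.2 kJ/mol.
OCH3 at 120° (eclipsed): H(0°)/CN(0°) eclipsed 5.8; CH2Cl(120°)/OCH3(120°) eclipsed 10.1; NH2(240°)/iPr(240°) eclipsed 12.8 → 28.7 kJ/mol.
OCH3 at 180° (staggered): CH2Cl(120°)/OCH3(180°) gauche 3.5; CH2Cl(120°)/CN(60°) gauche 2.9; NH2(240°)/OCH3(180°) gauche 3.3; NH2(240°)/iPr(300°) gauche 3.8 → 13.5 kJ/mol.
OCH3 at 240° (eclipsed): H(0°)/iPr(0°) eclipsed 7.6; CH2Cl(120°)/CN(120°) eclipsed 8.9; NH2(240°)/OCH3(240°) eclipsed 8.8 → 25.3 kJ/mol.
OCH3 at 300° (staggered): CH2Cl(120°)/iPr(60°) gauche 5.3; CH2Cl(120°)/CN(180°) gauche 2.9; NH2(240°)/OCH3(300°) gauche 3.3; NH2(240°)/CN(180°) gauche 2.6 → 14.1 kJ/mol.
Max at 0° (30.1 kJ/mol), min at 180° (13.5 kJ/mol); barrier = 16.6 kJ/mol.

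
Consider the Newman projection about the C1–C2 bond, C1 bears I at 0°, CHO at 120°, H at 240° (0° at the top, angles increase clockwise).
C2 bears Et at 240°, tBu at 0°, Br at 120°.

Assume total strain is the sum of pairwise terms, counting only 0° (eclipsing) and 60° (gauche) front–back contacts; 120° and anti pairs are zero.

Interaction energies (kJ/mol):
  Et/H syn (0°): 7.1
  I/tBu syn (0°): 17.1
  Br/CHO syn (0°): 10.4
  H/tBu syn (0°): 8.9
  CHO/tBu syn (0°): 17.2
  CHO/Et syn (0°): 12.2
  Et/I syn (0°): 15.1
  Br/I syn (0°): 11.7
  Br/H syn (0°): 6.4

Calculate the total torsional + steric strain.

34.6 kJ/mol

This conformer (eclipsed): I–tBu eclipsed, CHO–Br eclipsed, H–Et eclipsed; 17.1 + 10.4 + 7.1 = 34.6 kJ/mol.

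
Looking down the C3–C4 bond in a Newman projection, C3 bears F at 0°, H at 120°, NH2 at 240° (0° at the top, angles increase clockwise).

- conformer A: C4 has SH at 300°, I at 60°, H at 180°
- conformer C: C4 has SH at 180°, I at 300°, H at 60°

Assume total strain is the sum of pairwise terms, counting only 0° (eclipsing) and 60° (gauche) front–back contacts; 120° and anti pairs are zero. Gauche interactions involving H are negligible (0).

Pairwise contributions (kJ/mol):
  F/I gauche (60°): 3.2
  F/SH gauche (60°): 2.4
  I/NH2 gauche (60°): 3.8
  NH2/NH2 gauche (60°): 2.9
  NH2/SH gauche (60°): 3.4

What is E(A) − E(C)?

-1.4 kJ/mol

A (staggered): F–SH gauche, F–I gauche, NH2–SH gauche; 2.4 + 3.2 + 3.4 = 9.0 kJ/mol.
C (staggered): F–I gauche, NH2–SH gauche, NH2–I gauche; 3.2 + 3.4 + 3.8 = 10.4 kJ/mol.
E(A) − E(C) = 9.0 − 10.4 = -1.4 kJ/mol.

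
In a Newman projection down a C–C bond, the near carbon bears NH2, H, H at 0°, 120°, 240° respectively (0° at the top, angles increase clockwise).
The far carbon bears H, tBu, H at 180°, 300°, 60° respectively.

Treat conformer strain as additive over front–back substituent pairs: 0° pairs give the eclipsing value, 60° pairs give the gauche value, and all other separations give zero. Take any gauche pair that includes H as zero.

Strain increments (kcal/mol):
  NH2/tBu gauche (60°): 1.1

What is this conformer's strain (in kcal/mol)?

1.1 kcal/mol

This conformer is staggered. NH2 at 0° is gauche with tBu at 300° (1.1). Total 1.1 kcal/mol.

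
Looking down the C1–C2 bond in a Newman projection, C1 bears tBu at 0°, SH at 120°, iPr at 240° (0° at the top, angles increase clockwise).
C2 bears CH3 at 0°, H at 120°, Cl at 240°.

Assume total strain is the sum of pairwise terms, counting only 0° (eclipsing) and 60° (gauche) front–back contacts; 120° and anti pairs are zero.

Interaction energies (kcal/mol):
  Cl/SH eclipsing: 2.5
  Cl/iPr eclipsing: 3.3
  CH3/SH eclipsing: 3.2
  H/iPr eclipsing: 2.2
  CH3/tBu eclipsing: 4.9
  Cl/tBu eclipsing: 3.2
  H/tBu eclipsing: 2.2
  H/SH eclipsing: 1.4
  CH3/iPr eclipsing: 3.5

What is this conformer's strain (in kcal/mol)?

This conformer (eclipsed): tBu–CH3 eclipsed, SH–H eclipsed, iPr–Cl eclipsed; 4.9 + 1.4 + 3.3 = 9.6 kcal/mol.

9.6 kcal/mol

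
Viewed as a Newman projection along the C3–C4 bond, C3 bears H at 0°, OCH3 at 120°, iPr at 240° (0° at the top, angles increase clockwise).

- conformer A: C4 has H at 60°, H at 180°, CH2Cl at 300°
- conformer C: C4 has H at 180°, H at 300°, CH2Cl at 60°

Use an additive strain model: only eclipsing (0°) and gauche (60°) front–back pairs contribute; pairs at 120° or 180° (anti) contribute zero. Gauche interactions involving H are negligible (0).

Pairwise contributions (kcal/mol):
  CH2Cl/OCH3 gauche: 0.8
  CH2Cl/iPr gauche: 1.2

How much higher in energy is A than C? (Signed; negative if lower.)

A (staggered): iPr–CH2Cl gauche; 1.2 = 1.2 kcal/mol.
C (staggered): OCH3–CH2Cl gauche; 0.8 = 0.8 kcal/mol.
E(A) − E(C) = 1.2 − 0.8 = +0.4 kcal/mol.

+0.4 kcal/mol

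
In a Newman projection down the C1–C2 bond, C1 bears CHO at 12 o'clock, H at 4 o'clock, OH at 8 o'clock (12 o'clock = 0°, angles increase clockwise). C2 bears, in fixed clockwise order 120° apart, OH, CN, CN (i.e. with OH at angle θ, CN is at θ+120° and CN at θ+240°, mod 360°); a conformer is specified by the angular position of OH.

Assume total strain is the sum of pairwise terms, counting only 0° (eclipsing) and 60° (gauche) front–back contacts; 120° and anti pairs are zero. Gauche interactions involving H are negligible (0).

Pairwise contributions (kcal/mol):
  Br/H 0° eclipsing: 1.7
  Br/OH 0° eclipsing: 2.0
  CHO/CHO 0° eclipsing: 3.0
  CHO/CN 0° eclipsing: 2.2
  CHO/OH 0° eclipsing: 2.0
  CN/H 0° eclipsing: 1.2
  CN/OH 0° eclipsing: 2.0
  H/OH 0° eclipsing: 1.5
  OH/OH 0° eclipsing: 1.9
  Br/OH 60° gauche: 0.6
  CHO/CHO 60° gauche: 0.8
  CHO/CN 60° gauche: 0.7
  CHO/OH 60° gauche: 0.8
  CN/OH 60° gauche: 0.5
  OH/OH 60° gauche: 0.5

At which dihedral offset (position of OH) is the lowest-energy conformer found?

OH at 0° (eclipsed): CHO–OH eclipsed, H–CN eclipsed, OH–CN eclipsed; 2.0 + 1.2 + 2.0 = 5.2 kcal/mol.
OH at 60° (staggered): CHO–OH gauche, CHO–CN gauche, OH–CN gauche, OH–CN gauche; 0.8 + 0.7 + 0.5 + 0.5 = 2.5 kcal/mol.
OH at 120° (eclipsed): CHO–CN eclipsed, H–OH eclipsed, OH–CN eclipsed; 2.2 + 1.5 + 2.0 = 5.7 kcal/mol.
OH at 180° (staggered): CHO–CN gauche, CHO–CN gauche, OH–OH gauche, OH–CN gauche; 0.7 + 0.7 + 0.5 + 0.5 = 2.4 kcal/mol.
OH at 240° (eclipsed): CHO–CN eclipsed, H–CN eclipsed, OH–OH eclipsed; 2.2 + 1.2 + 1.9 = 5.3 kcal/mol.
OH at 300° (staggered): CHO–OH gauche, CHO–CN gauche, OH–OH gauche, OH–CN gauche; 0.8 + 0.7 + 0.5 + 0.5 = 2.5 kcal/mol.
The minimum (2.4 kcal/mol) occurs with OH at 180°.

180°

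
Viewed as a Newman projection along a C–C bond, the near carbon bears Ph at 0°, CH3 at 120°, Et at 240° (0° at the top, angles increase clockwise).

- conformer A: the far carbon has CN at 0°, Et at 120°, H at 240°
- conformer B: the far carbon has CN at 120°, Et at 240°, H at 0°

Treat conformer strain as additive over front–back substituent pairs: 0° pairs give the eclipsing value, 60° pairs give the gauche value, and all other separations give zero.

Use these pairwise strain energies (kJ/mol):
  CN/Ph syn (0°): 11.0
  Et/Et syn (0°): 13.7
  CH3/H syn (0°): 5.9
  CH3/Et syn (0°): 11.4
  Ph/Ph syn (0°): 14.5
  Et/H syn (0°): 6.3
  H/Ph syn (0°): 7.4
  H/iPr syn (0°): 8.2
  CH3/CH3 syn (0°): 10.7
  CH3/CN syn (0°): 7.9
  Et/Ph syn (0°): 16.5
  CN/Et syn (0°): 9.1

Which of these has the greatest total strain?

A (eclipsed): Ph(0°)/CN(0°) eclipsed 11.0; CH3(120°)/Et(120°) eclipsed 11.4; Et(240°)/H(240°) eclipsed 6.3 → 28.7 kJ/mol.
B (eclipsed): Ph(0°)/H(0°) eclipsed 7.4; CH3(120°)/CN(120°) eclipsed 7.9; Et(240°)/Et(240°) eclipsed 13.7 → 29.0 kJ/mol.
B has the highest total (29.0 kJ/mol).

B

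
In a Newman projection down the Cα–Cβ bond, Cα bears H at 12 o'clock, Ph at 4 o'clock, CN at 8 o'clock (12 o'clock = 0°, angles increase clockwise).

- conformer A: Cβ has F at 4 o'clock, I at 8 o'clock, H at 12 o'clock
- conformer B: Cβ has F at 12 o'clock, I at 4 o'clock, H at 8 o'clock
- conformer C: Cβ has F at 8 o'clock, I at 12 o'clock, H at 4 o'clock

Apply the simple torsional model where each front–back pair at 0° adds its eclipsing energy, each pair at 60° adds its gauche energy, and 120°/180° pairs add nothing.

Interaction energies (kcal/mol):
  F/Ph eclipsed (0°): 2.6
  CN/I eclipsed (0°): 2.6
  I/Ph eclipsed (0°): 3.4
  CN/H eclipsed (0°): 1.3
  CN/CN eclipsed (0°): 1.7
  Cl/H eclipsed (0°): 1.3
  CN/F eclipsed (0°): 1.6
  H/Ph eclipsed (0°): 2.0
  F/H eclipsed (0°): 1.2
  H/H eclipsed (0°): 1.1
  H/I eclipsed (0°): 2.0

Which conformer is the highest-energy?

A (eclipsed): H(0°)/H(0°) eclipsed 1.1; Ph(120°)/F(120°) eclipsed 2.6; CN(240°)/I(240°) eclipsed 2.6 → 6.3 kcal/mol.
B (eclipsed): H(0°)/F(0°) eclipsed 1.2; Ph(120°)/I(120°) eclipsed 3.4; CN(240°)/H(240°) eclipsed 1.3 → 5.9 kcal/mol.
C (eclipsed): H(0°)/I(0°) eclipsed 2.0; Ph(120°)/H(120°) eclipsed 2.0; CN(240°)/F(240°) eclipsed 1.6 → 5.6 kcal/mol.
A has the highest total (6.3 kcal/mol).

A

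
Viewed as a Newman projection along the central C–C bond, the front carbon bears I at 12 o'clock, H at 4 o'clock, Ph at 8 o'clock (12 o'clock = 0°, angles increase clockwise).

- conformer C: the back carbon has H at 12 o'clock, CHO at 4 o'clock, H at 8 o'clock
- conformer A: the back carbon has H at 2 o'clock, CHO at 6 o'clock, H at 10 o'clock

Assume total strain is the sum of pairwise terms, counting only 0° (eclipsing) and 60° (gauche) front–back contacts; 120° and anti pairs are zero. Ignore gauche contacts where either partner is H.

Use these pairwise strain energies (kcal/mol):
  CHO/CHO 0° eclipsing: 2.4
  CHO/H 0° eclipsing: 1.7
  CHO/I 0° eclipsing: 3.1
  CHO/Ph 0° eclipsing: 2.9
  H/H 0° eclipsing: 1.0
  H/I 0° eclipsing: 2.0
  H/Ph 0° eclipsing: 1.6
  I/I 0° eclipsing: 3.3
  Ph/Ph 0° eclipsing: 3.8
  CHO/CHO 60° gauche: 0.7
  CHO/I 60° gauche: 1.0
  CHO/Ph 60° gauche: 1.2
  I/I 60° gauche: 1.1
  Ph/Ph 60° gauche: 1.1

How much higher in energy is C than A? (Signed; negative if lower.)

+4.1 kcal/mol

C (eclipsed): I(0°)/H(0°) eclipsed 2.0; H(120°)/CHO(120°) eclipsed 1.7; Ph(240°)/H(240°) eclipsed 1.6 → 5.3 kcal/mol.
A (staggered): Ph(240°)/CHO(180°) gauche 1.2 → 1.2 kcal/mol.
E(C) − E(A) = 5.3 − 1.2 = +4.1 kcal/mol.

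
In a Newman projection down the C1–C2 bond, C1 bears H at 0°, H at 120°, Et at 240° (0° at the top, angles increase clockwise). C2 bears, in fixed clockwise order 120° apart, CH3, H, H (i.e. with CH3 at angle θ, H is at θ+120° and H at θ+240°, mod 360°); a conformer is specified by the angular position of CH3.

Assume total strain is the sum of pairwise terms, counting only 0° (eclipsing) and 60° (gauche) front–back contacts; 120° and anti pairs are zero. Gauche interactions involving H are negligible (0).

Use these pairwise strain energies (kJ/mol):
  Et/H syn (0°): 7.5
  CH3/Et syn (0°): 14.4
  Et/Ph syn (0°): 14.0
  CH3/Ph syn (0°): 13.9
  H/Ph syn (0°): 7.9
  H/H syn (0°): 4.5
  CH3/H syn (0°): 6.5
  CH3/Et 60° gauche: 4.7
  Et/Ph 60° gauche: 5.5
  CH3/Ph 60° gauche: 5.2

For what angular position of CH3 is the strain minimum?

CH3 at 0° is eclipsed. H at 0° is eclipsed with CH3 at 0° (6.5); H at 120° is eclipsed with H at 120° (4.5); Et at 240° is eclipsed with H at 240° (7.5). Total 18.5 kJ/mol.
CH3 at 60° (staggered): no non-H gauche contacts → 0.0 kJ/mol.
CH3 at 120° is eclipsed. H at 0° is eclipsed with H at 0° (4.5); H at 120° is eclipsed with CH3 at 120° (6.5); Et at 240° is eclipsed with H at 240° (7.5). Total 18.5 kJ/mol.
CH3 at 180° is staggered. Et at 240° is gauche with CH3 at 180° (4.7). Total 4.7 kJ/mol.
CH3 at 240° is eclipsed. H at 0° is eclipsed with H at 0° (4.5); H at 120° is eclipsed with H at 120° (4.5); Et at 240° is eclipsed with CH3 at 240° (14.4). Total 23.4 kJ/mol.
CH3 at 300° is staggered. Et at 240° is gauche with CH3 at 300° (4.7). Total 4.7 kJ/mol.
The minimum (0.0 kJ/mol) occurs with CH3 at 60°.

60°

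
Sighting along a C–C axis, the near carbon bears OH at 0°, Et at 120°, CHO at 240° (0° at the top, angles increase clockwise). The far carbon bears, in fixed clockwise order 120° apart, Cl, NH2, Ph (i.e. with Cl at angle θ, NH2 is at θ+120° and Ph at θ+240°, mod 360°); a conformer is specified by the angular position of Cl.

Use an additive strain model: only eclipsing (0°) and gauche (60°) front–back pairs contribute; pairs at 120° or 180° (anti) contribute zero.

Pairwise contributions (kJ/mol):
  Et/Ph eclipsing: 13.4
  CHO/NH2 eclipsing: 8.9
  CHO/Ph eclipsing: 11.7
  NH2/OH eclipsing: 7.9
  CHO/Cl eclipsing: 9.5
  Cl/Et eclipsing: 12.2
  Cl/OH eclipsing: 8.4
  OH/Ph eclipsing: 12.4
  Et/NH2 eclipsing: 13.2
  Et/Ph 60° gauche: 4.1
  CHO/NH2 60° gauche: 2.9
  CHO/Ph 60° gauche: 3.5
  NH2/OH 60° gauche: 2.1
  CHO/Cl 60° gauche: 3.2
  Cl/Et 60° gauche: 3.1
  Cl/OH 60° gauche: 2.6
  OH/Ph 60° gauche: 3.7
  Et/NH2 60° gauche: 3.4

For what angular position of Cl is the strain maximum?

Cl at 0° is eclipsed. OH at 0° is eclipsed with Cl at 0° (8.4); Et at 120° is eclipsed with NH2 at 120° (13.2); CHO at 240° is eclipsed with Ph at 240° (11.7). Total 33.3 kJ/mol.
Cl at 60° is staggered. OH at 0° is gauche with Cl at 60° (2.6); OH at 0° is gauche with Ph at 300° (3.7); Et at 120° is gauche with Cl at 60° (3.1); Et at 120° is gauche with NH2 at 180° (3.4); CHO at 240° is gauche with NH2 at 180° (2.9); CHO at 240° is gauche with Ph at 300° (3.5). Total 19.2 kJ/mol.
Cl at 120° is eclipsed. OH at 0° is eclipsed with Ph at 0° (12.4); Et at 120° is eclipsed with Cl at 120° (12.2); CHO at 240° is eclipsed with NH2 at 240° (8.9). Total 33.5 kJ/mol.
Cl at 180° is staggered. OH at 0° is gauche with NH2 at 300° (2.1); OH at 0° is gauche with Ph at 60° (3.7); Et at 120° is gauche with Cl at 180° (3.1); Et at 120° is gauche with Ph at 60° (4.1); CHO at 240° is gauche with Cl at 180° (3.2); CHO at 240° is gauche with NH2 at 300° (2.9). Total 19.1 kJ/mol.
Cl at 240° is eclipsed. OH at 0° is eclipsed with NH2 at 0° (7.9); Et at 120° is eclipsed with Ph at 120° (13.4); CHO at 240° is eclipsed with Cl at 240° (9.5). Total 30.8 kJ/mol.
Cl at 300° is staggered. OH at 0° is gauche with Cl at 300° (2.6); OH at 0° is gauche with NH2 at 60° (2.1); Et at 120° is gauche with NH2 at 60° (3.4); Et at 120° is gauche with Ph at 180° (4.1); CHO at 240° is gauche with Cl at 300° (3.2); CHO at 240° is gauche with Ph at 180° (3.5). Total 18.9 kJ/mol.
The maximum (33.5 kJ/mol) occurs with Cl at 120°.

120°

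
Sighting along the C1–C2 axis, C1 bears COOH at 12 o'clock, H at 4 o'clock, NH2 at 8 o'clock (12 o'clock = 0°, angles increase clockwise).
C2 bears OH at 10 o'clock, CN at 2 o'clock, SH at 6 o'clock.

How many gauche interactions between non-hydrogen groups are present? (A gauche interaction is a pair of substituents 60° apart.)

4

Non-H gauche pairs: COOH(0°)/OH(300°); COOH(0°)/CN(60°); NH2(240°)/OH(300°); NH2(240°)/SH(180°) — 4 interactions.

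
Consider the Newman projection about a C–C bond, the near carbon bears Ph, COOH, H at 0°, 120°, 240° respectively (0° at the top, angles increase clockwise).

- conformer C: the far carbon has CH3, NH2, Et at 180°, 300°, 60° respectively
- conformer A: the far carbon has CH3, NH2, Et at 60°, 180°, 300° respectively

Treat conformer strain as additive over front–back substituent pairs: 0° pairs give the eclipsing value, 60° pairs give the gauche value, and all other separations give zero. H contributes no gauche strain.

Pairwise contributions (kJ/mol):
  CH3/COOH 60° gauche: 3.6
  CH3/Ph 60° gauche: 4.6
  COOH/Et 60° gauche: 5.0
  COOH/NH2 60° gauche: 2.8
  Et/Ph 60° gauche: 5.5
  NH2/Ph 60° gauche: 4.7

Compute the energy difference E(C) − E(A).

+2.3 kJ/mol

C (staggered): Ph–NH2 gauche, Ph–Et gauche, COOH–CH3 gauche, COOH–Et gauche; 4.7 + 5.5 + 3.6 + 5.0 = 18.8 kJ/mol.
A (staggered): Ph–CH3 gauche, Ph–Et gauche, COOH–CH3 gauche, COOH–NH2 gauche; 4.6 + 5.5 + 3.6 + 2.8 = 16.5 kJ/mol.
E(C) − E(A) = 18.8 − 16.5 = +2.3 kJ/mol.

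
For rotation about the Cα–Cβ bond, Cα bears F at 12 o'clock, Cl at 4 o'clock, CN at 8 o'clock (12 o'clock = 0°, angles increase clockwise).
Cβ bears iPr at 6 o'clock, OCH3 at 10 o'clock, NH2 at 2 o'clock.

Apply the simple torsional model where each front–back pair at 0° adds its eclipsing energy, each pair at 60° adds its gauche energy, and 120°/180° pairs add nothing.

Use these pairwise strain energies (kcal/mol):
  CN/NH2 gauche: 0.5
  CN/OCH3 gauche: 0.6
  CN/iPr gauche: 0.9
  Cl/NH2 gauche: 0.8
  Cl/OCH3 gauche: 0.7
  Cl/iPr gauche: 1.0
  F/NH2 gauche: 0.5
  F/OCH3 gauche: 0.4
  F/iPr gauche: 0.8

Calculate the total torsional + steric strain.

This conformer (staggered): F(0°)/OCH3(300°) gauche 0.4; F(0°)/NH2(60°) gauche 0.5; Cl(120°)/iPr(180°) gauche 1.0; Cl(120°)/NH2(60°) gauche 0.8; CN(240°)/iPr(180°) gauche 0.9; CN(240°)/OCH3(300°) gauche 0.6 → 4.2 kcal/mol.

4.2 kcal/mol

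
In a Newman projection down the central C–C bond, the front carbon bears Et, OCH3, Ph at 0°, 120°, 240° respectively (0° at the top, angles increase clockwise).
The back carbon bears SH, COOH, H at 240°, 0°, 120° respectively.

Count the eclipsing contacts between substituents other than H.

Non-H eclipsing pairs: Et(0°)/COOH(0°); Ph(240°)/SH(240°) — 2 interactions.

2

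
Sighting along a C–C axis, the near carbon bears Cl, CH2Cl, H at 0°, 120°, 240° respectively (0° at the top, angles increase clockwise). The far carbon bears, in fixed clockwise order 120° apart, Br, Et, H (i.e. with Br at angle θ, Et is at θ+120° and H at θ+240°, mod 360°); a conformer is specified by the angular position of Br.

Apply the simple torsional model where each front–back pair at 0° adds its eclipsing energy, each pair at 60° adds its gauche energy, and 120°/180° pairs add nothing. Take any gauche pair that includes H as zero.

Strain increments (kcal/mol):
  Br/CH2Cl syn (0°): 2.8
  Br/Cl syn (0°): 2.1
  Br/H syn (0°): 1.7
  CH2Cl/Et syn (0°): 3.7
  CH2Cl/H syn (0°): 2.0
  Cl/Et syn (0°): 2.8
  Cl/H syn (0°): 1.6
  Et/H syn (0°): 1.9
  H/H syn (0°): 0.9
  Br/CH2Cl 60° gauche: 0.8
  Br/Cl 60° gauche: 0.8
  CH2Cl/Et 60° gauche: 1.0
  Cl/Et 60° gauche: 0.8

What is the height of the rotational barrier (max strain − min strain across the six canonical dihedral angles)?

Br at 0° (eclipsed): Cl–Br eclipsed, CH2Cl–Et eclipsed, H–H eclipsed; 2.1 + 3.7 + 0.9 = 6.7 kcal/mol.
Br at 60° (staggered): Cl–Br gauche, CH2Cl–Br gauche, CH2Cl–Et gauche; 0.8 + 0.8 + 1.0 = 2.6 kcal/mol.
Br at 120° (eclipsed): Cl–H eclipsed, CH2Cl–Br eclipsed, H–Et eclipsed; 1.6 + 2.8 + 1.9 = 6.3 kcal/mol.
Br at 180° (staggered): Cl–Et gauche, CH2Cl–Br gauche; 0.8 + 0.8 = 1.6 kcal/mol.
Br at 240° (eclipsed): Cl–Et eclipsed, CH2Cl–H eclipsed, H–Br eclipsed; 2.8 + 2.0 + 1.7 = 6.5 kcal/mol.
Br at 300° (staggered): Cl–Br gauche, Cl–Et gauche, CH2Cl–Et gauche; 0.8 + 0.8 + 1.0 = 2.6 kcal/mol.
Max at 0° (6.7 kcal/mol), min at 180° (1.6 kcal/mol); barrier = 5.1 kcal/mol.

5.1 kcal/mol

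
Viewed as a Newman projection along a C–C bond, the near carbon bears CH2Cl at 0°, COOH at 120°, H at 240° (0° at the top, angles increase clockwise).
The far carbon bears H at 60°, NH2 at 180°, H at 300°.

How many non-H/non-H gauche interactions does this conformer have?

Non-H gauche pairs: COOH(120°)/NH2(180°) — 1 interaction.

1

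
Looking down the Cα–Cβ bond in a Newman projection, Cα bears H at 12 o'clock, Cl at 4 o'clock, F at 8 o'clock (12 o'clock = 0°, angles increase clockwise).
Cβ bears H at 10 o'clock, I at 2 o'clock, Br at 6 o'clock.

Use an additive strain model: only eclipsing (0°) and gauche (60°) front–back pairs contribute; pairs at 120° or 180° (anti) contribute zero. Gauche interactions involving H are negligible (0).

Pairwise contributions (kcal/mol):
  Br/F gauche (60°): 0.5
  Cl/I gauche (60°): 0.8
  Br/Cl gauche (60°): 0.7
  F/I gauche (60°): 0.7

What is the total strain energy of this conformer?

2.0 kcal/mol

This conformer is staggered. Cl at 120° is gauche with I at 60° (0.8); Cl at 120° is gauche with Br at 180° (0.7); F at 240° is gauche with Br at 180° (0.5). Total 2.0 kcal/mol.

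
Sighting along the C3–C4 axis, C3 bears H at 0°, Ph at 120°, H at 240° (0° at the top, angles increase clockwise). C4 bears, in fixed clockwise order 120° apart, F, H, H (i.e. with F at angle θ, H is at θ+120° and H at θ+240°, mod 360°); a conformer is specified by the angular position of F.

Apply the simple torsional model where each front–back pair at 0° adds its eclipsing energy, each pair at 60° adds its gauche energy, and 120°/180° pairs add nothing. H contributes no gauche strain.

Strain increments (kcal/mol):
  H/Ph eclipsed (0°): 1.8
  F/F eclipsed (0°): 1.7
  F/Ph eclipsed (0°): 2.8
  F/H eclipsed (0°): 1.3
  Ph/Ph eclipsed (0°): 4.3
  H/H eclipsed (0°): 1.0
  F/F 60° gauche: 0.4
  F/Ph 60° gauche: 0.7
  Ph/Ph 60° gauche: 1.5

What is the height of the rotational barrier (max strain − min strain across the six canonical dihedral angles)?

F at 0° (eclipsed): H(0°)/F(0°) eclipsed 1.3; Ph(120°)/H(120°) eclipsed 1.8; H(240°)/H(240°) eclipsed 1.0 → 4.1 kcal/mol.
F at 60° (staggered): Ph(120°)/F(60°) gauche 0.7 → 0.7 kcal/mol.
F at 120° (eclipsed): H(0°)/H(0°) eclipsed 1.0; Ph(120°)/F(120°) eclipsed 2.8; H(240°)/H(240°) eclipsed 1.0 → 4.8 kcal/mol.
F at 180° (staggered): Ph(120°)/F(180°) gauche 0.7 → 0.7 kcal/mol.
F at 240° (eclipsed): H(0°)/H(0°) eclipsed 1.0; Ph(120°)/H(120°) eclipsed 1.8; H(240°)/F(240°) eclipsed 1.3 → 4.1 kcal/mol.
F at 300° (staggered): no non-H gauche contacts → 0.0 kcal/mol.
Max at 120° (4.8 kcal/mol), min at 300° (0.0 kcal/mol); barrier = 4.8 kcal/mol.

4.8 kcal/mol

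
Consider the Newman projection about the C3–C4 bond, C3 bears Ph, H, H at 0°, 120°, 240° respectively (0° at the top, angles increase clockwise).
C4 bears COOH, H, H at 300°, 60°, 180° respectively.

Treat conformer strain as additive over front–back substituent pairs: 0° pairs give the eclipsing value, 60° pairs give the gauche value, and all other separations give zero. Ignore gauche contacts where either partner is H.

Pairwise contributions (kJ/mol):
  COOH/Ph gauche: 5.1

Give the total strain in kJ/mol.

5.1 kJ/mol

This conformer (staggered): Ph(0°)/COOH(300°) gauche 5.1 → 5.1 kJ/mol.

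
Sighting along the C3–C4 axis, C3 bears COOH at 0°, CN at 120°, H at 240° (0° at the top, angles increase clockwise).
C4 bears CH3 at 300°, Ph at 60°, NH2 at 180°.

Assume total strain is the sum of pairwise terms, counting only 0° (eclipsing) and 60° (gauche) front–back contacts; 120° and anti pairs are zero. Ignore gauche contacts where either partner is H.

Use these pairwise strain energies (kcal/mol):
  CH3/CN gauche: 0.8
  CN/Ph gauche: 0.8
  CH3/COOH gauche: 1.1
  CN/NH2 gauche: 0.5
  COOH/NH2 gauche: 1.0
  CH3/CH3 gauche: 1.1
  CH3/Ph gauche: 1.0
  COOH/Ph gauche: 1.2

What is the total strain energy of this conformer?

This conformer (staggered): COOH–CH3 gauche, COOH–Ph gauche, CN–Ph gauche, CN–NH2 gauche; 1.1 + 1.2 + 0.8 + 0.5 = 3.6 kcal/mol.

3.6 kcal/mol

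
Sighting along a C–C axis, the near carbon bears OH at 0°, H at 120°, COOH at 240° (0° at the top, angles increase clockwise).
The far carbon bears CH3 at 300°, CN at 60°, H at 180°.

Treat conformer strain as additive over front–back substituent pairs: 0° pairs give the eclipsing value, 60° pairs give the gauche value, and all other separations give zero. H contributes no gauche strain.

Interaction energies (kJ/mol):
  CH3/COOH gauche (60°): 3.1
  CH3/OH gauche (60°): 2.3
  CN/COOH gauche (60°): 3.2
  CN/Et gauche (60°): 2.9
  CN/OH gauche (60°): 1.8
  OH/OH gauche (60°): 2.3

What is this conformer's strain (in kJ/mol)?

This conformer (staggered): OH(0°)/CH3(300°) gauche 2.3; OH(0°)/CN(60°) gauche 1.8; COOH(240°)/CH3(300°) gauche 3.1 → 7.2 kJ/mol.

7.2 kJ/mol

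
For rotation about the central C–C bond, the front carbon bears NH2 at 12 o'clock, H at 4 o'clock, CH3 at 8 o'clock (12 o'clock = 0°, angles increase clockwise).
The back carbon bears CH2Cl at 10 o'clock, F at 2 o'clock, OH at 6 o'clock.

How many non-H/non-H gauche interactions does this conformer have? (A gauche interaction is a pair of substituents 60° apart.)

4

Non-H gauche pairs: NH2(0°)/CH2Cl(300°); NH2(0°)/F(60°); CH3(240°)/CH2Cl(300°); CH3(240°)/OH(180°) — 4 interactions.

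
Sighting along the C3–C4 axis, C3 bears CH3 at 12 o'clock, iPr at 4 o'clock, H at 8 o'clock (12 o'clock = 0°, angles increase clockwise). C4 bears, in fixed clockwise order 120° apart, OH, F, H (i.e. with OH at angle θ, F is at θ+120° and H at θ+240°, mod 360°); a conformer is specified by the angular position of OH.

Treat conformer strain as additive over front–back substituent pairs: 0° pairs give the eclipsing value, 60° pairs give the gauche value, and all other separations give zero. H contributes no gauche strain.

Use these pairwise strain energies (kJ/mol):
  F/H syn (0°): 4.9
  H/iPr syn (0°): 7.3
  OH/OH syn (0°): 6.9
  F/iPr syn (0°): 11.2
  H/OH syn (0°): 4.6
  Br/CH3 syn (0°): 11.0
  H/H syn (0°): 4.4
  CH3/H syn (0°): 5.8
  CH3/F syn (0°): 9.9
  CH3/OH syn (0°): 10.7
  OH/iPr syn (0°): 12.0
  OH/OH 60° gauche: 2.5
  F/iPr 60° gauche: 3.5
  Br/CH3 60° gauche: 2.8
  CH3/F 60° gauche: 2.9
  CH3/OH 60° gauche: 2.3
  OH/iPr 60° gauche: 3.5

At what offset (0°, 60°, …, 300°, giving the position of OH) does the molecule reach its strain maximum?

OH at 0° (eclipsed): CH3–OH eclipsed, iPr–F eclipsed, H–H eclipsed; 10.7 + 11.2 + 4.4 = 26.3 kJ/mol.
OH at 60° (staggered): CH3–OH gauche, iPr–OH gauche, iPr–F gauche; 2.3 + 3.5 + 3.5 = 9.3 kJ/mol.
OH at 120° (eclipsed): CH3–H eclipsed, iPr–OH eclipsed, H–F eclipsed; 5.8 + 12.0 + 4.9 = 22.7 kJ/mol.
OH at 180° (staggered): CH3–F gauche, iPr–OH gauche; 2.9 + 3.5 = 6.4 kJ/mol.
OH at 240° (eclipsed): CH3–F eclipsed, iPr–H eclipsed, H–OH eclipsed; 9.9 + 7.3 + 4.6 = 21.8 kJ/mol.
OH at 300° (staggered): CH3–OH gauche, CH3–F gauche, iPr–F gauche; 2.3 + 2.9 + 3.5 = 8.7 kJ/mol.
The maximum (26.3 kJ/mol) occurs with OH at 0°.

0°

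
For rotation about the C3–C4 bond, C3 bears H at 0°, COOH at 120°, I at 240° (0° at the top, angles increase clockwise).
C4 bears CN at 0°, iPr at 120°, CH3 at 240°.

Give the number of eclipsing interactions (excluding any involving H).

Non-H eclipsing pairs: COOH(120°)/iPr(120°); I(240°)/CH3(240°) — 2 interactions.

2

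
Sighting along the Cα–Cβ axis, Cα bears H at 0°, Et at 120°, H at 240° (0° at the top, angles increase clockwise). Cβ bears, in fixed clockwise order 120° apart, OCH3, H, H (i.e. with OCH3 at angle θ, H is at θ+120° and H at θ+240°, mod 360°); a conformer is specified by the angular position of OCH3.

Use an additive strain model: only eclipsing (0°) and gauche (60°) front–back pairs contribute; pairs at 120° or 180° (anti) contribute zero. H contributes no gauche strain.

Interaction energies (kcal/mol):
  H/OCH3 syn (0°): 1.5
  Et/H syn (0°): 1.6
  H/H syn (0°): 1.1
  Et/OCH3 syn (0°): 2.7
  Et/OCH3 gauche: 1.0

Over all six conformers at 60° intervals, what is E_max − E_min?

4.9 kcal/mol

OCH3 at 0° is eclipsed. H at 0° is eclipsed with OCH3 at 0° (1.5); Et at 120° is eclipsed with H at 120° (1.6); H at 240° is eclipsed with H at 240° (1.1). Total 4.2 kcal/mol.
OCH3 at 60° is staggered. Et at 120° is gauche with OCH3 at 60° (1.0). Total 1.0 kcal/mol.
OCH3 at 120° is eclipsed. H at 0° is eclipsed with H at 0° (1.1); Et at 120° is eclipsed with OCH3 at 120° (2.7); H at 240° is eclipsed with H at 240° (1.1). Total 4.9 kcal/mol.
OCH3 at 180° is staggered. Et at 120° is gauche with OCH3 at 180° (1.0). Total 1.0 kcal/mol.
OCH3 at 240° is eclipsed. H at 0° is eclipsed with H at 0° (1.1); Et at 120° is eclipsed with H at 120° (1.6); H at 240° is eclipsed with OCH3 at 240° (1.5). Total 4.2 kcal/mol.
OCH3 at 300° (staggered): no non-H gauche contacts → 0.0 kcal/mol.
Max at 120° (4.9 kcal/mol), min at 300° (0.0 kcal/mol); barrier = 4.9 kcal/mol.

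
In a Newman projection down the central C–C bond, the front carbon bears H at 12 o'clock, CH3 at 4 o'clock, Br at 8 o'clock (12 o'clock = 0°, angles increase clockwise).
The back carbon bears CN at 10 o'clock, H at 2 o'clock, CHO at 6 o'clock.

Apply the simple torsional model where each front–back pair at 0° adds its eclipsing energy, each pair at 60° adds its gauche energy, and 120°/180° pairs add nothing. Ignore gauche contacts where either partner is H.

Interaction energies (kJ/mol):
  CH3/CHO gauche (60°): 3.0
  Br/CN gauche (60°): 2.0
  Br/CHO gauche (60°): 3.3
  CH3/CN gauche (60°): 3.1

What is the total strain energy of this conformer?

8.3 kJ/mol

This conformer (staggered): CH3–CHO gauche, Br–CN gauche, Br–CHO gauche; 3.0 + 2.0 + 3.3 = 8.3 kJ/mol.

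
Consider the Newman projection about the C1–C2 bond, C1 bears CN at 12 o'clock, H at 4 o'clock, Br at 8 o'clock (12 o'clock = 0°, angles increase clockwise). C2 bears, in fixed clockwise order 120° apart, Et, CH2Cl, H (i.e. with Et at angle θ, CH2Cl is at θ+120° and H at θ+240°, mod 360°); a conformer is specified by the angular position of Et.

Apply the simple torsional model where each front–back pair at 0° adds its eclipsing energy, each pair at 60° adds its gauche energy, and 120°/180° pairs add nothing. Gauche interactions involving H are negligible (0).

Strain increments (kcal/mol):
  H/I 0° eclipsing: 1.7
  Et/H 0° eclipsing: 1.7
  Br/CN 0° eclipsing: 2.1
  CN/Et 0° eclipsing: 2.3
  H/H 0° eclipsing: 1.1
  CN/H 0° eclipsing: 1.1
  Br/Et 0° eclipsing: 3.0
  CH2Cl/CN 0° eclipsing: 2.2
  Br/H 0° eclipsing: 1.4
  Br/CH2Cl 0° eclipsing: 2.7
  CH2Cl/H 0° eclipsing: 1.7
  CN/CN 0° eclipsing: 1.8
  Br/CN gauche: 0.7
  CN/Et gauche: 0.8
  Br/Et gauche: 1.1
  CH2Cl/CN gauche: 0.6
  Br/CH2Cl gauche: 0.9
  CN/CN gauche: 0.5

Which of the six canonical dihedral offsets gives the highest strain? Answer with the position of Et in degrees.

240°

Et at 0° (eclipsed): CN(0°)/Et(0°) eclipsed 2.3; H(120°)/CH2Cl(120°) eclipsed 1.7; Br(240°)/H(240°) eclipsed 1.4 → 5.4 kcal/mol.
Et at 60° (staggered): CN(0°)/Et(60°) gauche 0.8; Br(240°)/CH2Cl(180°) gauche 0.9 → 1.7 kcal/mol.
Et at 120° (eclipsed): CN(0°)/H(0°) eclipsed 1.1; H(120°)/Et(120°) eclipsed 1.7; Br(240°)/CH2Cl(240°) eclipsed 2.7 → 5.5 kcal/mol.
Et at 180° (staggered): CN(0°)/CH2Cl(300°) gauche 0.6; Br(240°)/Et(180°) gauche 1.1; Br(240°)/CH2Cl(300°) gauche 0.9 → 2.6 kcal/mol.
Et at 240° (eclipsed): CN(0°)/CH2Cl(0°) eclipsed 2.2; H(120°)/H(120°) eclipsed 1.1; Br(240°)/Et(240°) eclipsed 3.0 → 6.3 kcal/mol.
Et at 300° (staggered): CN(0°)/Et(300°) gauche 0.8; CN(0°)/CH2Cl(60°) gauche 0.6; Br(240°)/Et(300°) gauche 1.1 → 2.5 kcal/mol.
The maximum (6.3 kcal/mol) occurs with Et at 240°.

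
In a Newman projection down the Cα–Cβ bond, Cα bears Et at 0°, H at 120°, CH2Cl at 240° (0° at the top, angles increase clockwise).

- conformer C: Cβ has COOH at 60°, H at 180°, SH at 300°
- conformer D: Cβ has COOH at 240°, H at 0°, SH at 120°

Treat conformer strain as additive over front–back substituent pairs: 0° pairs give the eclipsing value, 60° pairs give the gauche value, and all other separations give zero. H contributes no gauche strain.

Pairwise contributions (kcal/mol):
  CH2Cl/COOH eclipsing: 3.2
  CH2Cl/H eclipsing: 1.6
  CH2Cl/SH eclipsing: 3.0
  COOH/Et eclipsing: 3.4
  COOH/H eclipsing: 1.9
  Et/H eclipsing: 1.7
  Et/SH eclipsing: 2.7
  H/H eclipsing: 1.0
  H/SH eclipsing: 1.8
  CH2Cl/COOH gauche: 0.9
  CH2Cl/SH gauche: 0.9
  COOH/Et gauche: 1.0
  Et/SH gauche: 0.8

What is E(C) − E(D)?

C (staggered): Et(0°)/COOH(60°) gauche 1.0; Et(0°)/SH(300°) gauche 0.8; CH2Cl(240°)/SH(300°) gauche 0.9 → 2.7 kcal/mol.
D (eclipsed): Et(0°)/H(0°) eclipsed 1.7; H(120°)/SH(120°) eclipsed 1.8; CH2Cl(240°)/COOH(240°) eclipsed 3.2 → 6.7 kcal/mol.
E(C) − E(D) = 2.7 − 6.7 = -4.0 kcal/mol.

-4.0 kcal/mol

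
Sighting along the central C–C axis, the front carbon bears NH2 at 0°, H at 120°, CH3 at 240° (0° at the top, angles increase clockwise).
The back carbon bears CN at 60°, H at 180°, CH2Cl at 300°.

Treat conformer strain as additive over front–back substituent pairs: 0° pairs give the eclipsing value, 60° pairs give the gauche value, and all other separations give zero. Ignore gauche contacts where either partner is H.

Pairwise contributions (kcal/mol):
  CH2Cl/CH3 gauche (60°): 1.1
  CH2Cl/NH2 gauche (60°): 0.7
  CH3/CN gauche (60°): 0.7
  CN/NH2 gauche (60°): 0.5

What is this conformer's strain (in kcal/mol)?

This conformer is staggered. NH2 at 0° is gauche with CN at 60° (0.5); NH2 at 0° is gauche with CH2Cl at 300° (0.7); CH3 at 240° is gauche with CH2Cl at 300° (1.1). Total 2.3 kcal/mol.

2.3 kcal/mol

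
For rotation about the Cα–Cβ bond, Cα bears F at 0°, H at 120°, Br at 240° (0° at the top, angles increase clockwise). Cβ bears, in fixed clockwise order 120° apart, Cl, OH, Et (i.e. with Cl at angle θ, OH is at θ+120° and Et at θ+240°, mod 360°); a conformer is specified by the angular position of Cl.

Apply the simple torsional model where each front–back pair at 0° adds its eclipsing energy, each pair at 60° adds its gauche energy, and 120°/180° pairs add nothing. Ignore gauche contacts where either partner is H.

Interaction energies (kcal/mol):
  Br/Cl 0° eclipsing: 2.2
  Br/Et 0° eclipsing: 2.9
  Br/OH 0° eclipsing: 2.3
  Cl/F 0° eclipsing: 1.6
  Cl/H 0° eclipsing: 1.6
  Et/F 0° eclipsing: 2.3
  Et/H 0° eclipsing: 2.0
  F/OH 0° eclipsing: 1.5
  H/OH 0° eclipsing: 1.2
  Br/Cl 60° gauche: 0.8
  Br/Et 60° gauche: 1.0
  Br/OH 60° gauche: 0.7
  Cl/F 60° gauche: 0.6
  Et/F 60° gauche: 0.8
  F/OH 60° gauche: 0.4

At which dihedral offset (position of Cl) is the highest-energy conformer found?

120°

Cl at 0° (eclipsed): F(0°)/Cl(0°) eclipsed 1.6; H(120°)/OH(120°) eclipsed 1.2; Br(240°)/Et(240°) eclipsed 2.9 → 5.7 kcal/mol.
Cl at 60° (staggered): F(0°)/Cl(60°) gauche 0.6; F(0°)/Et(300°) gauche 0.8; Br(240°)/OH(180°) gauche 0.7; Br(240°)/Et(300°) gauche 1.0 → 3.1 kcal/mol.
Cl at 120° (eclipsed): F(0°)/Et(0°) eclipsed 2.3; H(120°)/Cl(120°) eclipsed 1.6; Br(240°)/OH(240°) eclipsed 2.3 → 6.2 kcal/mol.
Cl at 180° (staggered): F(0°)/OH(300°) gauche 0.4; F(0°)/Et(60°) gauche 0.8; Br(240°)/Cl(180°) gauche 0.8; Br(240°)/OH(300°) gauche 0.7 → 2.7 kcal/mol.
Cl at 240° (eclipsed): F(0°)/OH(0°) eclipsed 1.5; H(120°)/Et(120°) eclipsed 2.0; Br(240°)/Cl(240°) eclipsed 2.2 → 5.7 kcal/mol.
Cl at 300° (staggered): F(0°)/Cl(300°) gauche 0.6; F(0°)/OH(60°) gauche 0.4; Br(240°)/Cl(300°) gauche 0.8; Br(240°)/Et(180°) gauche 1.0 → 2.8 kcal/mol.
The maximum (6.2 kcal/mol) occurs with Cl at 120°.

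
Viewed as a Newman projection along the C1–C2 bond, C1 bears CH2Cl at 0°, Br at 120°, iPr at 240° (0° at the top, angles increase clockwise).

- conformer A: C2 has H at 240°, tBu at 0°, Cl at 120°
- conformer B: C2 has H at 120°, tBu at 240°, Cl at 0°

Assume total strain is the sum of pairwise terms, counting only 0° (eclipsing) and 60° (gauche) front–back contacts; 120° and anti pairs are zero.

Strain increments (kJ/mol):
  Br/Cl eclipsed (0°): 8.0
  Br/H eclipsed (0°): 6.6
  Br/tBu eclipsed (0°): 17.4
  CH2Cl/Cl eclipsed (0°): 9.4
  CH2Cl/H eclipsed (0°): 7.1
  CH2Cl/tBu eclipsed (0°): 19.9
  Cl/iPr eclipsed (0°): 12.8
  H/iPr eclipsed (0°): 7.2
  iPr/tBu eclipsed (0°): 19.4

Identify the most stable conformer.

A (eclipsed): CH2Cl–tBu eclipsed, Br–Cl eclipsed, iPr–H eclipsed; 19.9 + 8.0 + 7.2 = 35.1 kJ/mol.
B (eclipsed): CH2Cl–Cl eclipsed, Br–H eclipsed, iPr–tBu eclipsed; 9.4 + 6.6 + 19.4 = 35.4 kJ/mol.
A has the lowest total (35.1 kJ/mol).

A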